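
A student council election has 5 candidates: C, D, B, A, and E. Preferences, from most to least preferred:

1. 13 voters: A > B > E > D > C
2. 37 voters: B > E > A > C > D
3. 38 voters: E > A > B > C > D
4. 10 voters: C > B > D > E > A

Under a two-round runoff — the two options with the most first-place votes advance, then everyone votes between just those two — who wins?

B

Round 1 first-place votes: C 10, D 0, B 37, A 13, E 38.
E and B advance.
Runoff: E is preferred to B by 38 voters; B by 60.
B wins the runoff.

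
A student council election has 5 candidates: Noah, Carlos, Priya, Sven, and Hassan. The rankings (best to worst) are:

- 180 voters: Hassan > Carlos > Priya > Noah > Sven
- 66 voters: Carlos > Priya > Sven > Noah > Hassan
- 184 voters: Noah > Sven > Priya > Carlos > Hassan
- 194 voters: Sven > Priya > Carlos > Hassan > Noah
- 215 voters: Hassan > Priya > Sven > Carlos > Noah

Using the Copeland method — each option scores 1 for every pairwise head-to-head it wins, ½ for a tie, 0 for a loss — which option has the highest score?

Noah: loses to Carlos, Priya, Sven, and Hassan → score 0.
Carlos: beats Noah and Hassan; loses to Priya and Sven → score 2.
Priya: beats Noah, Carlos, Sven, and Hassan → score 4.
Sven: beats Noah, Carlos, and Hassan; loses to Priya → score 3.
Hassan: beats Noah; loses to Carlos, Priya, and Sven → score 1.
Priya has the best pairwise record.

Priya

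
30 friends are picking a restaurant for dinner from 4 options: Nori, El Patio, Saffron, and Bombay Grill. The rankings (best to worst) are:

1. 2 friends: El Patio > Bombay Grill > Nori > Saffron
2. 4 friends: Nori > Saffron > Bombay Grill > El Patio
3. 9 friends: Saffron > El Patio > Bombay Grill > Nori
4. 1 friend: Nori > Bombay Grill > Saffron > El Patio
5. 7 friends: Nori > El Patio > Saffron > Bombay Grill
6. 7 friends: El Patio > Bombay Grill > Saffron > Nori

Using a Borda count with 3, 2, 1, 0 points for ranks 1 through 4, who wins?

El Patio

Nori: 2·1 + 4·3 + 9·0 + 1·3 + 7·3 + 7·0 = 38
El Patio: 2·3 + 4·0 + 9·2 + 1·0 + 7·2 + 7·3 = 59
Saffron: 2·0 + 4·2 + 9·3 + 1·1 + 7·1 + 7·1 = 50
Bombay Grill: 2·2 + 4·1 + 9·1 + 1·2 + 7·0 + 7·2 = 33
El Patio has the highest Borda score (59).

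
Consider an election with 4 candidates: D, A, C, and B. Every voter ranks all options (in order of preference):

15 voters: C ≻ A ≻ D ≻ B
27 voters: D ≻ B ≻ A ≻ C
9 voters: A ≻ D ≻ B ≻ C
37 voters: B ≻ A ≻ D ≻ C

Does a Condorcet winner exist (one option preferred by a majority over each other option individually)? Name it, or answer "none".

Checking pairwise contests:
A beats D 61–27.
B beats A 64–24.
D beats C 73–15.
D beats B 51–37.
Every option loses at least one head-to-head, so there is no Condorcet winner.

none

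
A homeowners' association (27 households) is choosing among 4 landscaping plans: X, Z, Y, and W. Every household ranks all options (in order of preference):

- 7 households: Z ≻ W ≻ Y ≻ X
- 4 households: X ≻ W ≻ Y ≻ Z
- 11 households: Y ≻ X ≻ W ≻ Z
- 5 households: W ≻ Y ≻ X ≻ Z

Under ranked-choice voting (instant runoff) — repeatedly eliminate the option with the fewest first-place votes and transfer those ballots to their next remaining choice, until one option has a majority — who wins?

W

Round 1: X 4, Z 7, Y 11, W 5. Eliminate X.
Round 2: Z 7, Y 11, W 9. Eliminate Z.
Round 3: Y 11, W 16. W has a majority.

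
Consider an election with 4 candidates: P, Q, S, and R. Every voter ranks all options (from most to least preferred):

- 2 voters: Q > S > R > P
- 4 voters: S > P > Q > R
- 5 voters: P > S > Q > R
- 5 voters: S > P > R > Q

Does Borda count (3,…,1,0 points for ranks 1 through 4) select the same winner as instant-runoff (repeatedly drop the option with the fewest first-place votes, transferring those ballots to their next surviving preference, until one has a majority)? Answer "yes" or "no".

yes

Borda — scores: P 33, Q 15, S 41, R 7. Winner: S.
Instant-runoff — R1 P 5, Q 2, S 9, R 0 (S winner). Winner: S.
The two methods agree.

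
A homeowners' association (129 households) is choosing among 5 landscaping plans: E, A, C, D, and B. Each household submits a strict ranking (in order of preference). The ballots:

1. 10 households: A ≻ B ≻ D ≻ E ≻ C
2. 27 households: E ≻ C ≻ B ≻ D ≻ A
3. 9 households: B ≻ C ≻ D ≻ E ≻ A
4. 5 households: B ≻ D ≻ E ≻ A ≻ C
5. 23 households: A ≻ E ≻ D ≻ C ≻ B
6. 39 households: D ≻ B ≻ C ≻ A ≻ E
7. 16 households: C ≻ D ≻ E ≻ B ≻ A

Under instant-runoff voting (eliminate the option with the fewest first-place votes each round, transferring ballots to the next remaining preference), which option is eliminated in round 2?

Round 1: E 27, A 33, C 16, D 39, B 14. Eliminate B.
Round 2: E 27, A 33, C 25, D 44. Eliminate C.

C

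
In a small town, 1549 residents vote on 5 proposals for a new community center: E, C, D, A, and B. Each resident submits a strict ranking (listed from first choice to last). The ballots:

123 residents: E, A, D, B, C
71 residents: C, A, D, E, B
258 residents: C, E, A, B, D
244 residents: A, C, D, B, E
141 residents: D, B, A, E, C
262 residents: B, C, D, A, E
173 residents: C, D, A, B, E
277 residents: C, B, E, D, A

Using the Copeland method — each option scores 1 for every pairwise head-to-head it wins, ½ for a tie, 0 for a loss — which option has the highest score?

C

E: loses to C, D, A, and B → score 0.
C: beats E, D, A, and B → score 4.
D: beats E and A; loses to C and B → score 2.
A: beats E and B; loses to C and D → score 2.
B: beats E and D; loses to C and A → score 2.
C has the best pairwise record.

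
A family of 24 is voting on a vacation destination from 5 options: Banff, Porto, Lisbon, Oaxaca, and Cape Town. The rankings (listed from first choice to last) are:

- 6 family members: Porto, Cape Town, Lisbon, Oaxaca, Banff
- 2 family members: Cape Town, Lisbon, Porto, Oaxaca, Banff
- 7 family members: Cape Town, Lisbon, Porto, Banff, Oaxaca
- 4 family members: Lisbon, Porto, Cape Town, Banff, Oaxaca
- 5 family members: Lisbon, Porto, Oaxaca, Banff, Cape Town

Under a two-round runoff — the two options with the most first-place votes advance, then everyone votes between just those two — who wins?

Cape Town

Round 1 first-place votes: Banff 0, Porto 6, Lisbon 9, Oaxaca 0, Cape Town 9.
Lisbon and Cape Town advance.
Runoff: Lisbon is preferred to Cape Town by 9 voters; Cape Town by 15.
Cape Town wins the runoff.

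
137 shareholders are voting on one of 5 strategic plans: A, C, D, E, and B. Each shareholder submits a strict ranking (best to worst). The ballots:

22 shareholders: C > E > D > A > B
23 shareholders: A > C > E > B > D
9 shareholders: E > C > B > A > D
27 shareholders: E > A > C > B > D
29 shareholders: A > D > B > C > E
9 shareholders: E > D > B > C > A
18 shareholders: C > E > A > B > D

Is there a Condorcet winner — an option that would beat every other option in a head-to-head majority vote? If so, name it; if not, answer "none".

none

Checking pairwise contests:
E beats A 85–52.
A beats C 79–58.
A beats D 106–31.
C beats E 92–45.
A beats B 119–18.
Every option loses at least one head-to-head, so there is no Condorcet winner.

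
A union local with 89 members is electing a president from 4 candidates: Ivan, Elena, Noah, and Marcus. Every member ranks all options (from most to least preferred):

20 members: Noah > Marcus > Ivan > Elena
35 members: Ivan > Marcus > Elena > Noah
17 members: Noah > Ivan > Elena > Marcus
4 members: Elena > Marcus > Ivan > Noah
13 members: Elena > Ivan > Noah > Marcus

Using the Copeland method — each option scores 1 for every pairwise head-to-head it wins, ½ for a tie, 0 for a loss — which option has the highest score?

Ivan

Ivan: beats Elena, Noah, and Marcus → score 3.
Elena: beats Noah; loses to Ivan and Marcus → score 1.
Noah: beats Marcus; loses to Ivan and Elena → score 1.
Marcus: beats Elena; loses to Ivan and Noah → score 1.
Ivan has the best pairwise record.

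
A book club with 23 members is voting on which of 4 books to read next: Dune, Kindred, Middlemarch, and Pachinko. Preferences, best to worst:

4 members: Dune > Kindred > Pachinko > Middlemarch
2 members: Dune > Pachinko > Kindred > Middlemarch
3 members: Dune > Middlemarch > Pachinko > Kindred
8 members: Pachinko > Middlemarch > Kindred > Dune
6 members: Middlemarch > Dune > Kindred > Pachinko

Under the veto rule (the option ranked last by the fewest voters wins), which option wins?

Last-place votes: Dune 8, Kindred 3, Middlemarch 6, Pachinko 6.
Kindred is ranked last by the fewest voters, so Kindred wins.

Kindred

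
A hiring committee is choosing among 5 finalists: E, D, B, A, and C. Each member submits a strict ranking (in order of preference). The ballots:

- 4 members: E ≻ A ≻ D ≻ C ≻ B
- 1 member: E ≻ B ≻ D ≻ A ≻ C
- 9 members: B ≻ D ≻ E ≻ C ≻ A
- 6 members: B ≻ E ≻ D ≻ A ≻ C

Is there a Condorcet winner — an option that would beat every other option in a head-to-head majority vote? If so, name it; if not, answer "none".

B

B vs E: 15–5 for B.
B vs D: 16–4 for B.
B vs A: 16–4 for B.
B vs C: 16–4 for B.
B beats every other option head-to-head.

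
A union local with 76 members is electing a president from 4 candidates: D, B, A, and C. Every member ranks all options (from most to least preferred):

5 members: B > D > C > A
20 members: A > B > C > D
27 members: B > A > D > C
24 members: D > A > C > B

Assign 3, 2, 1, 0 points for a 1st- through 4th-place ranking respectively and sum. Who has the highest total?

D: 5·2 + 20·0 + 27·1 + 24·3 = 109
B: 5·3 + 20·2 + 27·3 + 24·0 = 136
A: 5·0 + 20·3 + 27·2 + 24·2 = 162
C: 5·1 + 20·1 + 27·0 + 24·1 = 49
A has the highest Borda score (162).

A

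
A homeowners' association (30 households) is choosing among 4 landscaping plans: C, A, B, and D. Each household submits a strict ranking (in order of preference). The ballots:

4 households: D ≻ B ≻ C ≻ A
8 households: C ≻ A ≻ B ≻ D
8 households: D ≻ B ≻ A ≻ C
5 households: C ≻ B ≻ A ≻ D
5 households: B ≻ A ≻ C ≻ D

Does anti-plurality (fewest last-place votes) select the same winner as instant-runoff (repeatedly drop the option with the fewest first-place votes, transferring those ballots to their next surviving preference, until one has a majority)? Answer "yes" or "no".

Anti-plurality — last-place votes: C 8, A 4, B 0, D 18. Winner: B.
Instant-runoff — R1 C 13, A 0, B 5, D 12 (A out); R2 C 13, B 5, D 12 (B out); R3 C 18, D 12 (C winner). Winner: C.
The two methods disagree.

no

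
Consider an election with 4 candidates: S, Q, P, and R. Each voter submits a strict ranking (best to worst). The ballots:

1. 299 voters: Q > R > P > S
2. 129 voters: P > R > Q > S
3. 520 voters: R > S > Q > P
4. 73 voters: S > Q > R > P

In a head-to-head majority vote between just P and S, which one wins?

S

Voters preferring P to S: 428; preferring S to P: 593.
S wins the head-to-head.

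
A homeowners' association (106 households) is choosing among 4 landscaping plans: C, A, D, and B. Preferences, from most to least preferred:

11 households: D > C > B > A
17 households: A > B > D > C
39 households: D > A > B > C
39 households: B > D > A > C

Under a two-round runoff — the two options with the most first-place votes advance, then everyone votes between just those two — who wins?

Round 1 first-place votes: C 0, A 17, D 50, B 39.
D and B advance.
Runoff: D is preferred to B by 50 voters; B by 56.
B wins the runoff.

B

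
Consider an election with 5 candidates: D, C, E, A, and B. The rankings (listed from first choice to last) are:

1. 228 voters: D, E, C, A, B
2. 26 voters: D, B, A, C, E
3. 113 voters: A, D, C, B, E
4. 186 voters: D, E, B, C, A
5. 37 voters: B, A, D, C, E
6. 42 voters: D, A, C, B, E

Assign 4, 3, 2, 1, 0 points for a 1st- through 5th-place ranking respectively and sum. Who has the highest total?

D

D: 228·4 + 26·4 + 113·3 + 186·4 + 37·2 + 42·4 = 2341
C: 228·2 + 26·1 + 113·2 + 186·1 + 37·1 + 42·2 = 1015
E: 228·3 + 26·0 + 113·0 + 186·3 + 37·0 + 42·0 = 1242
A: 228·1 + 26·2 + 113·4 + 186·0 + 37·3 + 42·3 = 969
B: 228·0 + 26·3 + 113·1 + 186·2 + 37·4 + 42·1 = 753
D has the highest Borda score (2341).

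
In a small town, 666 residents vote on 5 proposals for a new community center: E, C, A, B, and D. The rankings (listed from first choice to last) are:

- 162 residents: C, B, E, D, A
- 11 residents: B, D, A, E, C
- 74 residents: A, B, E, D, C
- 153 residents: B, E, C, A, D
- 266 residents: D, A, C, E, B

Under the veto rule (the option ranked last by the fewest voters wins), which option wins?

E

Last-place votes: E 0, C 85, A 162, B 266, D 153.
E is ranked last by the fewest voters, so E wins.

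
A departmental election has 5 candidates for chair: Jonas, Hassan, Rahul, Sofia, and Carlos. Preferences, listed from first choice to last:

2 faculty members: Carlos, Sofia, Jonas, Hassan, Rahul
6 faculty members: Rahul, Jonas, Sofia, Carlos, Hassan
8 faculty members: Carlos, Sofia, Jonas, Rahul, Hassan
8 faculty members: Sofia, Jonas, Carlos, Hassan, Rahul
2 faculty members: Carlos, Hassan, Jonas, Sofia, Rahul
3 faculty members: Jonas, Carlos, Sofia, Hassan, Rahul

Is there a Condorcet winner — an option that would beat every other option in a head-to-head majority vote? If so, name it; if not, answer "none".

Checking pairwise contests:
Sofia beats Jonas 18–11.
Jonas beats Hassan 27–2.
Jonas beats Rahul 23–6.
Carlos beats Sofia 15–14.
Jonas beats Carlos 17–12.
Every option loses at least one head-to-head, so there is no Condorcet winner.

none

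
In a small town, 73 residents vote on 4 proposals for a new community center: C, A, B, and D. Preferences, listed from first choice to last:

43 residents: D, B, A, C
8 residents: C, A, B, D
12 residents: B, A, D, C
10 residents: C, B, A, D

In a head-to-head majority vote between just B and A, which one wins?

Voters preferring B to A: 65; preferring A to B: 8.
B wins the head-to-head.

B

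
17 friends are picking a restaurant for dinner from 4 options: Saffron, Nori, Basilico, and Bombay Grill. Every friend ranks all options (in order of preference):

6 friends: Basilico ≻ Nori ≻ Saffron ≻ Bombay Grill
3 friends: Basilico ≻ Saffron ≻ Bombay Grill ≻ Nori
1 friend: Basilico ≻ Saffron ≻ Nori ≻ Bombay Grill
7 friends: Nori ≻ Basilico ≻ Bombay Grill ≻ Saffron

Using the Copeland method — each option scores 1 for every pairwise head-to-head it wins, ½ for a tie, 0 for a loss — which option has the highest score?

Saffron: beats Bombay Grill; loses to Nori and Basilico → score 1.
Nori: beats Saffron and Bombay Grill; loses to Basilico → score 2.
Basilico: beats Saffron, Nori, and Bombay Grill → score 3.
Bombay Grill: loses to Saffron, Nori, and Basilico → score 0.
Basilico has the best pairwise record.

Basilico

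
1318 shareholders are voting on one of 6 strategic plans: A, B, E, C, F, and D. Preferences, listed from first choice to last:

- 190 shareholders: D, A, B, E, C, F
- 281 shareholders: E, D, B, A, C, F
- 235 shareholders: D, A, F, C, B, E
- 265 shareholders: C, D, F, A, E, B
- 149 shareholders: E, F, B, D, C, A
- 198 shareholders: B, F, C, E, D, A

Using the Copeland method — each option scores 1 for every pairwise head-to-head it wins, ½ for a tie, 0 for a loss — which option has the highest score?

D

A: beats B, E, C, and F; loses to D → score 4.
B: beats C and F; loses to A, E, and D → score 2.
E: beats B; loses to A, C, F, and D → score 1.
C: beats E and F; loses to A, B, and D → score 2.
F: beats E; loses to A, B, C, and D → score 1.
D: beats A, B, E, C, and F → score 5.
D has the best pairwise record.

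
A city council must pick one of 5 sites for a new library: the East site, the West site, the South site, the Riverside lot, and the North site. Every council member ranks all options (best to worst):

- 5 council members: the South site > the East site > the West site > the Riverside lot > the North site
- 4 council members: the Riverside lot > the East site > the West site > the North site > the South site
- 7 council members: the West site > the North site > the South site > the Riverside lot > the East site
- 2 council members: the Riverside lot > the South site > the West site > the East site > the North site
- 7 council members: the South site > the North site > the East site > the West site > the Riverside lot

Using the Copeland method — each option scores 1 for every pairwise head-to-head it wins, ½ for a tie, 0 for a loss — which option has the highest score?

the East site: beats the West site; loses to the South site, the Riverside lot, and the North site → score 1.
the West site: beats the Riverside lot and the North site; loses to the East site and the South site → score 2.
the South site: beats the East site, the West site, the Riverside lot, and the North site → score 4.
the Riverside lot: beats the East site; loses to the West site, the South site, and the North site → score 1.
the North site: beats the East site and the Riverside lot; loses to the West site and the South site → score 2.
the South site has the best pairwise record.

the South site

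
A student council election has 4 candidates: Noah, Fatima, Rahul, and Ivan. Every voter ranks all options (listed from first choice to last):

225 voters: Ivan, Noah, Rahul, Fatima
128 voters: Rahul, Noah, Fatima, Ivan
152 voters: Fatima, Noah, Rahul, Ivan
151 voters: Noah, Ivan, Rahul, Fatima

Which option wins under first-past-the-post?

Ivan

First-place votes: Noah 151, Fatima 152, Rahul 128, Ivan 225.
Ivan has the most first-place votes.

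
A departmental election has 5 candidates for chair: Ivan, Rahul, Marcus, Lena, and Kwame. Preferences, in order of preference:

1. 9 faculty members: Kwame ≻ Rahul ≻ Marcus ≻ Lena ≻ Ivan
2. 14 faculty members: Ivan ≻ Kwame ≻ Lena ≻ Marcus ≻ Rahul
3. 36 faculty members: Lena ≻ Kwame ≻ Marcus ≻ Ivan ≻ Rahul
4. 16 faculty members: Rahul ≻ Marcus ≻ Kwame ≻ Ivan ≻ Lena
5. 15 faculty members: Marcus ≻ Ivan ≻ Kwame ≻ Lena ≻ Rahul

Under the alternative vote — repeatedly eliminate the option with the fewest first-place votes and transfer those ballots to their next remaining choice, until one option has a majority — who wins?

Lena

Round 1: Ivan 14, Rahul 16, Marcus 15, Lena 36, Kwame 9. Eliminate Kwame.
Round 2: Ivan 14, Rahul 25, Marcus 15, Lena 36. Eliminate Ivan.
Round 3: Rahul 25, Marcus 15, Lena 50. Lena has a majority.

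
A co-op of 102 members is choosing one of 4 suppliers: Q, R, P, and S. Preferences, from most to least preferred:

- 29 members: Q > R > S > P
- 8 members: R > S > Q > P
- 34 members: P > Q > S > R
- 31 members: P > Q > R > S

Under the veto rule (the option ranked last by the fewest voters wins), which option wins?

Q

Last-place votes: Q 0, R 34, P 37, S 31.
Q is ranked last by the fewest voters, so Q wins.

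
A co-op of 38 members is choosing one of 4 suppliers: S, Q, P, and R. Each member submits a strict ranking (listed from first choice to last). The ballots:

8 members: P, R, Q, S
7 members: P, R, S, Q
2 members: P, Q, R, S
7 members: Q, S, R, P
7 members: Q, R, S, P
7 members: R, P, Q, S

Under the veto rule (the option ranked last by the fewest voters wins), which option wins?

Last-place votes: S 17, Q 7, P 14, R 0.
R is ranked last by the fewest voters, so R wins.

R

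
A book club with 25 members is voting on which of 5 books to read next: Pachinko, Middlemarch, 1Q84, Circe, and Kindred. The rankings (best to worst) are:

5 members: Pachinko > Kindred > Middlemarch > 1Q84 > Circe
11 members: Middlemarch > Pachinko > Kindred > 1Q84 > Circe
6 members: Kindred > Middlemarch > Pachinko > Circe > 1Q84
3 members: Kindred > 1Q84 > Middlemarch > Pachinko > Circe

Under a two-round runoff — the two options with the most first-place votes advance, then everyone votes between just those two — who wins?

Kindred

Round 1 first-place votes: Pachinko 5, Middlemarch 11, 1Q84 0, Circe 0, Kindred 9.
Middlemarch and Kindred advance.
Runoff: Middlemarch is preferred to Kindred by 11 voters; Kindred by 14.
Kindred wins the runoff.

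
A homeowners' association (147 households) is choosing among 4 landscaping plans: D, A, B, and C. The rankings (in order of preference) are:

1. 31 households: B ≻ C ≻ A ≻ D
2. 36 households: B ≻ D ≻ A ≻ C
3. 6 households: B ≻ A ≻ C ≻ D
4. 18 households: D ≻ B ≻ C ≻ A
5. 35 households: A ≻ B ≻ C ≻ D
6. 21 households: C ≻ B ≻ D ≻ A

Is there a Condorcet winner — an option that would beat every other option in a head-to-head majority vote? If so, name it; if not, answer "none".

B vs D: 129–18 for B.
B vs A: 112–35 for B.
B vs C: 126–21 for B.
B beats every other option head-to-head.

B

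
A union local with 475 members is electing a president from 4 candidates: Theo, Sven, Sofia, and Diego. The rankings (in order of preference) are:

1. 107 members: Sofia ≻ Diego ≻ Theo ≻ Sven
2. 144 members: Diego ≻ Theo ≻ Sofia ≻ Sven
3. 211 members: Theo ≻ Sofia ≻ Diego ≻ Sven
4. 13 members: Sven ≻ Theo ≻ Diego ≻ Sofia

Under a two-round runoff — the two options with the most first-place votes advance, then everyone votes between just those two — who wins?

Diego

Round 1 first-place votes: Theo 211, Sven 13, Sofia 107, Diego 144.
Theo and Diego advance.
Runoff: Theo is preferred to Diego by 224 voters; Diego by 251.
Diego wins the runoff.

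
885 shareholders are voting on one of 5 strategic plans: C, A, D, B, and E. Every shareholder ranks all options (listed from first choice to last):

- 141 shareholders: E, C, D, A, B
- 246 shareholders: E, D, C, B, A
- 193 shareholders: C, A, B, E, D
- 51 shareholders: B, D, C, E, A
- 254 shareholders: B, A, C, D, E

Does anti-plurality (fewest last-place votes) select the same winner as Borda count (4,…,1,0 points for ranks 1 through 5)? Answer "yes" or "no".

yes

Anti-plurality — last-place votes: C 0, A 297, D 193, B 141, E 254. Winner: C.
Borda — scores: C 2297, A 1482, D 1427, B 1852, E 1792. Winner: C.
The two methods agree.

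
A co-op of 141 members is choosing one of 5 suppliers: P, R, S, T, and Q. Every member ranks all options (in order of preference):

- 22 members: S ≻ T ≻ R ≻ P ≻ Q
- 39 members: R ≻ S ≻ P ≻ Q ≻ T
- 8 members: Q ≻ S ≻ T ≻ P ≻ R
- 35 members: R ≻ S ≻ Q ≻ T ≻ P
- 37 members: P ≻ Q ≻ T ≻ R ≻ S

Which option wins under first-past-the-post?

R

First-place votes: P 37, R 74, S 22, T 0, Q 8.
R has the most first-place votes.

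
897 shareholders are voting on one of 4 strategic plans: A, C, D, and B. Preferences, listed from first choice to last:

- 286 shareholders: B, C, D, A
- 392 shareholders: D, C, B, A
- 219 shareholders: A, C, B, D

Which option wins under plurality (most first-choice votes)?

D

First-place votes: A 219, C 0, D 392, B 286.
D has the most first-place votes.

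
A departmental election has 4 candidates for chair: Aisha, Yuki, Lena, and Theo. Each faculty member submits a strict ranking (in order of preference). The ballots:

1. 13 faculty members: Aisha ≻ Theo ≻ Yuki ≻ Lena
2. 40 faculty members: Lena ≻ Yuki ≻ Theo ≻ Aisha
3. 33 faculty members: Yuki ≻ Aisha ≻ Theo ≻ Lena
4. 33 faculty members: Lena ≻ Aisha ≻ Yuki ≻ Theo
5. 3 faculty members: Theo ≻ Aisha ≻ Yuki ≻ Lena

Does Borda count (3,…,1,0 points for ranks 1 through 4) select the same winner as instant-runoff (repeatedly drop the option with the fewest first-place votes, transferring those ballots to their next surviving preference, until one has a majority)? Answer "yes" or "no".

no

Borda — scores: Aisha 177, Yuki 228, Lena 219, Theo 108. Winner: Yuki.
Instant-runoff — R1 Aisha 13, Yuki 33, Lena 73, Theo 3 (Lena winner). Winner: Lena.
The two methods disagree.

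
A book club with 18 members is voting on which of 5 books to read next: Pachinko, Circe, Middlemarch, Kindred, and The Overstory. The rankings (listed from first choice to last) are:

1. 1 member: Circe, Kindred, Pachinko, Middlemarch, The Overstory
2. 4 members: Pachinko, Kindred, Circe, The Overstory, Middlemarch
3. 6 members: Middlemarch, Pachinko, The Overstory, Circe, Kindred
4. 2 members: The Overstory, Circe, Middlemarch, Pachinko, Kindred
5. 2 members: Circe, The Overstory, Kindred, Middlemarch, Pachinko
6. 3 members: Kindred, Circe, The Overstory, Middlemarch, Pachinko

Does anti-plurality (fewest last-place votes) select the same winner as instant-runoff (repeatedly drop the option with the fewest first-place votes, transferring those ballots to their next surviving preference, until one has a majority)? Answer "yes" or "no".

yes

Anti-plurality — last-place votes: Pachinko 5, Circe 0, Middlemarch 4, Kindred 8, The Overstory 1. Winner: Circe.
Instant-runoff — R1 Pachinko 4, Circe 3, Middlemarch 6, Kindred 3, The Overstory 2 (The Overstory out); R2 Pachinko 4, Circe 5, Middlemarch 6, Kindred 3 (Kindred out); R3 Pachinko 4, Circe 8, Middlemarch 6 (Pachinko out); R4 Circe 12, Middlemarch 6 (Circe winner). Winner: Circe.
The two methods agree.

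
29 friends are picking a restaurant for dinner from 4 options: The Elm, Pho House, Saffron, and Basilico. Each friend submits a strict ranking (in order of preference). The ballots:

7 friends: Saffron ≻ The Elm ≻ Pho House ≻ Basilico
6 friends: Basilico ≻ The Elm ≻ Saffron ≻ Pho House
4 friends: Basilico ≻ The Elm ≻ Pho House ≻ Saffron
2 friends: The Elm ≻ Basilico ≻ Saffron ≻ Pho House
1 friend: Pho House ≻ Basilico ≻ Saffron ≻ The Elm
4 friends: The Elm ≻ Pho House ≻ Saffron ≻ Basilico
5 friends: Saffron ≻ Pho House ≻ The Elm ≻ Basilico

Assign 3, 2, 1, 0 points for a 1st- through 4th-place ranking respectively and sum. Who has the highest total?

The Elm: 7·2 + 6·2 + 4·2 + 2·3 + 1·0 + 4·3 + 5·1 = 57
Pho House: 7·1 + 6·0 + 4·1 + 2·0 + 1·3 + 4·2 + 5·2 = 32
Saffron: 7·3 + 6·1 + 4·0 + 2·1 + 1·1 + 4·1 + 5·3 = 49
Basilico: 7·0 + 6·3 + 4·3 + 2·2 + 1·2 + 4·0 + 5·0 = 36
The Elm has the highest Borda score (57).

The Elm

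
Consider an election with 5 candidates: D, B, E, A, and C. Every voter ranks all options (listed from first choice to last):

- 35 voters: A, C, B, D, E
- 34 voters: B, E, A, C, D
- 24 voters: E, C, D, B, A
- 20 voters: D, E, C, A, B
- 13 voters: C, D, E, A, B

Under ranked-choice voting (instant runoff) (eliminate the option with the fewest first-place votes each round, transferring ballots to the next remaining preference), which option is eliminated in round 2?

E

Round 1: D 20, B 34, E 24, A 35, C 13. Eliminate C.
Round 2: D 33, B 34, E 24, A 35. Eliminate E.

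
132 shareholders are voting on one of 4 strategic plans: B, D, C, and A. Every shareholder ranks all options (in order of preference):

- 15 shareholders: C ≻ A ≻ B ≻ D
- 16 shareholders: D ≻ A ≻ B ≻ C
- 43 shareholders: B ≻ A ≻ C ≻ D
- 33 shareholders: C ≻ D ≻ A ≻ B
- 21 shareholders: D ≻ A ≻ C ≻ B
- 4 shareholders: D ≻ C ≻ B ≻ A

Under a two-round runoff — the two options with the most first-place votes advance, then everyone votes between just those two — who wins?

Round 1 first-place votes: B 43, D 41, C 48, A 0.
C and B advance.
Runoff: C is preferred to B by 73 voters; B by 59.
C wins the runoff.

C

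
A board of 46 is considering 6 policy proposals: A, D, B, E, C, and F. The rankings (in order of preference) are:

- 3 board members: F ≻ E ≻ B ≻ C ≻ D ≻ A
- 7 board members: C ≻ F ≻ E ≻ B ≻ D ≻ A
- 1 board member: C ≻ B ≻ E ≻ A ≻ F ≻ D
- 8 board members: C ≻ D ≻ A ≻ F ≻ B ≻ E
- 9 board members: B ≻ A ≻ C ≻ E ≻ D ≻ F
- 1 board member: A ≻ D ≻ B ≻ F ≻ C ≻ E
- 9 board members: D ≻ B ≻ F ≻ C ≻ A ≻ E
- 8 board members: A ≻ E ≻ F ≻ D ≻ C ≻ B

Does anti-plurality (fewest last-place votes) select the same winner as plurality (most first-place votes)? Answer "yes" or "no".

yes

Anti-plurality — last-place votes: A 10, D 1, B 8, E 18, C 0, F 9. Winner: C.
Plurality — first-place votes: A 9, D 9, B 9, E 0, C 16, F 3. Winner: C.
The two methods agree.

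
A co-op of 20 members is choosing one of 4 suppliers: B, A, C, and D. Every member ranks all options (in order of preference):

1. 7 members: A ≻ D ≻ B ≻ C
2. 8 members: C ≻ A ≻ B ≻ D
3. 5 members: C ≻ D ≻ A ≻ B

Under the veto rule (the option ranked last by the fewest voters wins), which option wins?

A

Last-place votes: B 5, A 0, C 7, D 8.
A is ranked last by the fewest voters, so A wins.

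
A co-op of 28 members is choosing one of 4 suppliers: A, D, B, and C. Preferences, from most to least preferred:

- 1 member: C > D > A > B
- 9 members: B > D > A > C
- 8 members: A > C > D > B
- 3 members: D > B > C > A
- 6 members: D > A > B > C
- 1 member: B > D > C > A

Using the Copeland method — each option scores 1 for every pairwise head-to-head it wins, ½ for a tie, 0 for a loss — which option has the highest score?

A: beats B and C; loses to D → score 2.
D: beats A, B, and C → score 3.
B: beats C; loses to A and D → score 1.
C: loses to A, D, and B → score 0.
D has the best pairwise record.

D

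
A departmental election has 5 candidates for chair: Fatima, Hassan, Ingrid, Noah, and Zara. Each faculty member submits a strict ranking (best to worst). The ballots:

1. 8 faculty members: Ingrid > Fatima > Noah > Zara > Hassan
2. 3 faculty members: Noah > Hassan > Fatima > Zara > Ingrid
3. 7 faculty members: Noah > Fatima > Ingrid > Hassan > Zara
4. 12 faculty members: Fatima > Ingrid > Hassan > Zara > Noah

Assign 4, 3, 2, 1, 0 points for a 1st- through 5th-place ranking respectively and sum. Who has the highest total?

Fatima

Fatima: 8·3 + 3·2 + 7·3 + 12·4 = 99
Hassan: 8·0 + 3·3 + 7·1 + 12·2 = 40
Ingrid: 8·4 + 3·0 + 7·2 + 12·3 = 82
Noah: 8·2 + 3·4 + 7·4 + 12·0 = 56
Zara: 8·1 + 3·1 + 7·0 + 12·1 = 23
Fatima has the highest Borda score (99).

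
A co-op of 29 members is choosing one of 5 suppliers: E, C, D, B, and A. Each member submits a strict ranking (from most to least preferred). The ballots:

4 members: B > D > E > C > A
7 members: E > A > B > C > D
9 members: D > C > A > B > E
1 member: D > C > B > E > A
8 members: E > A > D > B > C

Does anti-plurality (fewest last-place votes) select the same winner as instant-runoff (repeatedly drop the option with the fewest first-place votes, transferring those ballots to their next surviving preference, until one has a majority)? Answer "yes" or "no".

no

Anti-plurality — last-place votes: E 9, C 8, D 7, B 0, A 5. Winner: B.
Instant-runoff — R1 E 15, C 0, D 10, B 4, A 0 (E winner). Winner: E.
The two methods disagree.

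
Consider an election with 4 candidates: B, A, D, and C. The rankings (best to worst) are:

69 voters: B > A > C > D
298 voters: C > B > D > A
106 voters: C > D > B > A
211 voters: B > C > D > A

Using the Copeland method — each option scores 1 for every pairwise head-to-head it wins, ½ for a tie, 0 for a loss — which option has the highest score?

B: beats A and D; loses to C → score 2.
A: loses to B, D, and C → score 0.
D: beats A; loses to B and C → score 1.
C: beats B, A, and D → score 3.
C has the best pairwise record.

C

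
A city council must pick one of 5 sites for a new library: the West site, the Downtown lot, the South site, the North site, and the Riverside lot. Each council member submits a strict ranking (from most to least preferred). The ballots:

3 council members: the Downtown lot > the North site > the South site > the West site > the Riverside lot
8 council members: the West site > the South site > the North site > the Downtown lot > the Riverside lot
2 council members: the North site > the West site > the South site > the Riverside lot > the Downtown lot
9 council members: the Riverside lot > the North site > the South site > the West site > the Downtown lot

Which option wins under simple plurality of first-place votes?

the Riverside lot

First-place votes: the West site 8, the Downtown lot 3, the South site 0, the North site 2, the Riverside lot 9.
the Riverside lot has the most first-place votes.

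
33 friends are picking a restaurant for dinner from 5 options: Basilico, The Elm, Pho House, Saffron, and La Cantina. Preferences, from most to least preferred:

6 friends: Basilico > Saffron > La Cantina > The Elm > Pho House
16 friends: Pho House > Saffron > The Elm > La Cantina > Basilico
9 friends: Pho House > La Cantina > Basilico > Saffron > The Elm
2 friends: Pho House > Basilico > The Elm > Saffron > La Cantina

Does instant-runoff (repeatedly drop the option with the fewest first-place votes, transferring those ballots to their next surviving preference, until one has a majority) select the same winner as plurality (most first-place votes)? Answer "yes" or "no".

Instant-runoff — R1 Basilico 6, The Elm 0, Pho House 27, Saffron 0, La Cantina 0 (Pho House winner). Winner: Pho House.
Plurality — first-place votes: Basilico 6, The Elm 0, Pho House 27, Saffron 0, La Cantina 0. Winner: Pho House.
The two methods agree.

yes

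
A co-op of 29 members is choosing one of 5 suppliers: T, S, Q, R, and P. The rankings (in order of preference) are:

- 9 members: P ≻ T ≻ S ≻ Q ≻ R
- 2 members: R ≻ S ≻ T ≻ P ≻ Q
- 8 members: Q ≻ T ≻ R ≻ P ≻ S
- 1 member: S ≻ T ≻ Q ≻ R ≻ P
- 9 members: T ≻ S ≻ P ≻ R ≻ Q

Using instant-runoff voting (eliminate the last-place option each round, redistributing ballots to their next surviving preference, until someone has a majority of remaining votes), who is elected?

T

Round 1: T 9, S 1, Q 8, R 2, P 9. Eliminate S.
Round 2: T 10, Q 8, R 2, P 9. Eliminate R.
Round 3: T 12, Q 8, P 9. Eliminate Q.
Round 4: T 20, P 9. T has a majority.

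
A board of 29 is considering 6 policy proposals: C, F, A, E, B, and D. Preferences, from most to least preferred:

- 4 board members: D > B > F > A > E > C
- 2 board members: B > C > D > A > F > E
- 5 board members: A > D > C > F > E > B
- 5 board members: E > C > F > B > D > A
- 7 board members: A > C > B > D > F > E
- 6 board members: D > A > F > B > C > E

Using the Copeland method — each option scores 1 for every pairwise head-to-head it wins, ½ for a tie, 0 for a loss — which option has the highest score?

D

C: beats F, E, and B; loses to A and D → score 3.
F: beats E and B; loses to C, A, and D → score 2.
A: beats C, F, E, and B; loses to D → score 4.
E: loses to C, F, A, B, and D → score 0.
B: beats E; loses to C, F, A, and D → score 1.
D: beats C, F, A, E, and B → score 5.
D has the best pairwise record.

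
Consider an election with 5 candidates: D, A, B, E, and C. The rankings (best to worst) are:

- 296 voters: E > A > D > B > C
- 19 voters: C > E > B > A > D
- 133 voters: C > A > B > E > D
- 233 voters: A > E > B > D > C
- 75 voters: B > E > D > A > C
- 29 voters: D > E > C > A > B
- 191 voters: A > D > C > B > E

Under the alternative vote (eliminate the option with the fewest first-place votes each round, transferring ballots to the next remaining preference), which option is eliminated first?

D

Round 1: D 29, A 424, B 75, E 296, C 152. Eliminate D.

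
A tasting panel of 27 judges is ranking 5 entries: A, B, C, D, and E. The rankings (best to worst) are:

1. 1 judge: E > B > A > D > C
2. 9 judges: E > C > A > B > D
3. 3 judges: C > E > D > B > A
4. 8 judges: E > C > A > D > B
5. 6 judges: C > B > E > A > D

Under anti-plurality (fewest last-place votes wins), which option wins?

E

Last-place votes: A 3, B 8, C 1, D 15, E 0.
E is ranked last by the fewest voters, so E wins.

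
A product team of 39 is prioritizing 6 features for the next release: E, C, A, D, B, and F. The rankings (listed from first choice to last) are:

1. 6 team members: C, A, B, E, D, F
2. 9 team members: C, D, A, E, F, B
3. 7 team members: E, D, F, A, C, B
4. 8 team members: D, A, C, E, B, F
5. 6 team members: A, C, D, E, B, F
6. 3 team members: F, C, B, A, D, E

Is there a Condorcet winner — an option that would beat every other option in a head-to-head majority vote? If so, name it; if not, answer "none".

Checking pairwise contests:
C beats E 32–7.
A beats C 21–18.
D beats A 24–15.
C beats D 24–15.
E beats B 30–9.
E beats F 36–3.
Every option loses at least one head-to-head, so there is no Condorcet winner.

none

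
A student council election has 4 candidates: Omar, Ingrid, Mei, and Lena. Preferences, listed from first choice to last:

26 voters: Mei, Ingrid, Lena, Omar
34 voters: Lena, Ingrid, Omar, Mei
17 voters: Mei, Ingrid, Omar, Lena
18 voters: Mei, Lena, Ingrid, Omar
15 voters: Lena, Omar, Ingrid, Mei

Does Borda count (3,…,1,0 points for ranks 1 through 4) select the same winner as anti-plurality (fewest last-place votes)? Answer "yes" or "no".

Borda — scores: Omar 81, Ingrid 187, Mei 183, Lena 209. Winner: Lena.
Anti-plurality — last-place votes: Omar 44, Ingrid 0, Mei 49, Lena 17. Winner: Ingrid.
The two methods disagree.

no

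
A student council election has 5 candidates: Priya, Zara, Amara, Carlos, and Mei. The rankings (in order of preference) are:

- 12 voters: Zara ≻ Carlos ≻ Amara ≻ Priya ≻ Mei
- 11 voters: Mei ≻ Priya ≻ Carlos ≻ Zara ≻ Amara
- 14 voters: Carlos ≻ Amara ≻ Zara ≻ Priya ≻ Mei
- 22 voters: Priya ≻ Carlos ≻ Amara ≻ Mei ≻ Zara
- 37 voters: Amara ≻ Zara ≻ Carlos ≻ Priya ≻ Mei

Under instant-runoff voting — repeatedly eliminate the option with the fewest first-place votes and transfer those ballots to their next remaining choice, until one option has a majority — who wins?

Amara

Round 1: Priya 22, Zara 12, Amara 37, Carlos 14, Mei 11. Eliminate Mei.
Round 2: Priya 33, Zara 12, Amara 37, Carlos 14. Eliminate Zara.
Round 3: Priya 33, Amara 37, Carlos 26. Eliminate Carlos.
Round 4: Priya 33, Amara 63. Amara has a majority.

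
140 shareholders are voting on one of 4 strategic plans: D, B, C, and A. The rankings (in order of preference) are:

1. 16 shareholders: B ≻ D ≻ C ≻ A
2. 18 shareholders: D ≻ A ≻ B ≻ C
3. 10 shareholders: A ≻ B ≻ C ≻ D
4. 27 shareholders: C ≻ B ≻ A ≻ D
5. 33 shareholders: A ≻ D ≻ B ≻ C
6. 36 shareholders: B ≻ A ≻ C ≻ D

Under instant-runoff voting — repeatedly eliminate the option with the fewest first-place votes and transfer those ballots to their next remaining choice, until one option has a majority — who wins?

B

Round 1: D 18, B 52, C 27, A 43. Eliminate D.
Round 2: B 52, C 27, A 61. Eliminate C.
Round 3: B 79, A 61. B has a majority.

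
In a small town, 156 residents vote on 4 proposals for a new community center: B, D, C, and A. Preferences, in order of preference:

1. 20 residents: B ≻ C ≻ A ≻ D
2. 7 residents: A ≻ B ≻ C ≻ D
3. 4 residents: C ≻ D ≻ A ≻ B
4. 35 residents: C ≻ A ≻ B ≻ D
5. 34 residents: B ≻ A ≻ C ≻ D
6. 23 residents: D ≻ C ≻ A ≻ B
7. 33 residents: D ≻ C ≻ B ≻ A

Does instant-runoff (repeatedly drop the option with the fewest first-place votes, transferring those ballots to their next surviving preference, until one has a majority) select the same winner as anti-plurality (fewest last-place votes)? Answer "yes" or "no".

no

Instant-runoff — R1 B 54, D 56, C 39, A 7 (A out); R2 B 61, D 56, C 39 (C out); R3 B 96, D 60 (B winner). Winner: B.
Anti-plurality — last-place votes: B 27, D 96, C 0, A 33. Winner: C.
The two methods disagree.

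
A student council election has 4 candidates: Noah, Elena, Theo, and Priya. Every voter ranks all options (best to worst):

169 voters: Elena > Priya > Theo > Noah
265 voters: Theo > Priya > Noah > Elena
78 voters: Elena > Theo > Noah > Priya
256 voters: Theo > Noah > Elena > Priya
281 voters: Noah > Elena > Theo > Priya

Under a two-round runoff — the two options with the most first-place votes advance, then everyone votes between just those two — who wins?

Round 1 first-place votes: Noah 281, Elena 247, Theo 521, Priya 0.
Theo and Noah advance.
Runoff: Theo is preferred to Noah by 768 voters; Noah by 281.
Theo wins the runoff.

Theo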